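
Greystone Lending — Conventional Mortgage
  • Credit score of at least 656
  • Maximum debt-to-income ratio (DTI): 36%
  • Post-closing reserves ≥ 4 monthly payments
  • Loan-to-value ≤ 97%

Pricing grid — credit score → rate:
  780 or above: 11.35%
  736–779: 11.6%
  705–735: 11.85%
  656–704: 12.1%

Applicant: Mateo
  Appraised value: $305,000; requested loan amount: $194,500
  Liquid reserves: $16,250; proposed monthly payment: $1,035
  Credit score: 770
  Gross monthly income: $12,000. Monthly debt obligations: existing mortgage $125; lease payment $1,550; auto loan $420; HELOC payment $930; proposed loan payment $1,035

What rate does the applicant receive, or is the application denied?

Credit score 770 ≥ 656 (meets minimum)
Total monthly debts = (125 + 1,550 + 420 + 930 + 1,035) = 4,060. DTI: 4,060 ÷ 12,000 = 33.8%, within the 36% cap
Liquid reserves cover 16,250/1,035 = 15.7 months — ≥ 4 required
Loan-to-value = 194,500/305,000 = 63.8% — pass (97% max)
All requirements met. Score 770 falls in the 736–779 tier → 11.6%.

Approved at 11.6%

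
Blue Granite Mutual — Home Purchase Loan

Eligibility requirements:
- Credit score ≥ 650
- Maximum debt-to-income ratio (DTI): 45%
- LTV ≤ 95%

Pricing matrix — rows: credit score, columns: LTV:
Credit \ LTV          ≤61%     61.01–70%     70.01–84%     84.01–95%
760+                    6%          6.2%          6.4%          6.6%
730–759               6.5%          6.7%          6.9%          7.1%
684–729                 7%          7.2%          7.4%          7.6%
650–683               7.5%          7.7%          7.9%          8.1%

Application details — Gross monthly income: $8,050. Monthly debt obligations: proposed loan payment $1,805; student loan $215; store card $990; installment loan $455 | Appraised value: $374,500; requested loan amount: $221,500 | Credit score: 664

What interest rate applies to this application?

7.5%

Credit score 664 ≥ 650; Total monthly debts = (1,805 + 215 + 990 + 455) = 3,465. Debt-to-income = 3,465/8,050 = 43% — meets 45% limit
Loan-to-value = 221,500/374,500 = 59.1% — pass (95% max)
Credit 664 → row 650–683; LTV 59.1% → column ≤61%. Grid cell → 7.5%.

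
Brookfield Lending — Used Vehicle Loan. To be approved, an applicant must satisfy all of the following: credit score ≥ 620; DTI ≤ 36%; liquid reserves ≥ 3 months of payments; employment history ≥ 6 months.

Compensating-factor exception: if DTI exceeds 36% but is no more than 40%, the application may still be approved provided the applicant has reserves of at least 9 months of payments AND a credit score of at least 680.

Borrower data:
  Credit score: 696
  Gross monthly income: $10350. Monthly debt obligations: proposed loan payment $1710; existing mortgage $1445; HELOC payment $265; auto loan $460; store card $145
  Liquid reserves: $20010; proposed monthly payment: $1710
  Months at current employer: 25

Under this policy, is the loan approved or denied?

Credit score 696 ≥ 620 (meets base)
Total debts = (1,710 + 1,445 + 265 + 460 + 145) = 4,025. DTI: 4,025 ÷ 10,350 = 38.9%, over the 36% base limit.
Reserves: 20,010 ÷ 1,710 = 11.7 months (meets 3-month minimum)
Employment 25 ≥ 6 months
DTI 38.9% is within the 36%–40% exception band; checking compensating factors.
Reserves 11.7 ≥ 9 months; credit score 696 ≥ 680.
Both compensating conditions met → exception applies.

Approved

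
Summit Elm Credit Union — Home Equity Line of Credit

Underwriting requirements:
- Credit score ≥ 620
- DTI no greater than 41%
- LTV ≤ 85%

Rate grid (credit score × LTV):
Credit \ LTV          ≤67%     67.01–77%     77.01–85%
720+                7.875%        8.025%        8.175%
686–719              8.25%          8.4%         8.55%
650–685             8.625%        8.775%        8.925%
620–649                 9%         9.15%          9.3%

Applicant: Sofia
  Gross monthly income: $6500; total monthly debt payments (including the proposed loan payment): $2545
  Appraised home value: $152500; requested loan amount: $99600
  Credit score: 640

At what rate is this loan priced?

Credit score 640 ≥ 620; DTI = 2,545/6,500 = 39.2% ≤ 41%
Loan-to-value = 99,600/152,500 = 65.3% — pass (85% max)
Score 640 is in the 620–649 band; LTV 65.3% is in the ≤67% band → 9%.

9%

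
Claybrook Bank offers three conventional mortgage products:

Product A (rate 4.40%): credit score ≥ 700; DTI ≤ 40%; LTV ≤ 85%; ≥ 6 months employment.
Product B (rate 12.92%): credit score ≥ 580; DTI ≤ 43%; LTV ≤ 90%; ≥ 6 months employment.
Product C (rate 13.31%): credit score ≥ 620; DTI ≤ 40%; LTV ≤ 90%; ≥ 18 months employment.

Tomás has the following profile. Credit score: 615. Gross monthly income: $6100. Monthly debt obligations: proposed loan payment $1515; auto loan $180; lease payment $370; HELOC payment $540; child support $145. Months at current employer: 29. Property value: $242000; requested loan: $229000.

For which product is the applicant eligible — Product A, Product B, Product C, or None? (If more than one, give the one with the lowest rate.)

None

Total debts = (1,515 + 180 + 370 + 540 + 145) = 2,750; DTI = 2,750/6,100 = 45.1%.
LTV = 229,000/242,000 = 94.6%.
Product A: score 615 < 700; DTI 45.1% > 40%; LTV 94.6% > 85%; employment 29 ≥ 6 mo → does not qualify.
Product B: score 615 ≥ 580; DTI 45.1% > 43%; LTV 94.6% > 90%; employment 29 ≥ 6 mo → does not qualify.
Product C: score 615 < 620; DTI 45.1% > 40%; LTV 94.6% > 90%; employment 29 ≥ 18 mo → does not qualify.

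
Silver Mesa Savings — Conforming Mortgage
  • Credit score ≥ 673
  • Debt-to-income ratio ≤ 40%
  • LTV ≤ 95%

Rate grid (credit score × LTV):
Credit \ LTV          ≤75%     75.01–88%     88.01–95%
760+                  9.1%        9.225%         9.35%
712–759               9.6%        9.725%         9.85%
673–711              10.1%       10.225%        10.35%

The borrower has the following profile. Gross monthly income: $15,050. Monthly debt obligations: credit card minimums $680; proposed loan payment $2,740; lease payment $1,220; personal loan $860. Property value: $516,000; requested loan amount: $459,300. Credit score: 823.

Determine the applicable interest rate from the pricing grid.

9.35%

Credit score 823 ≥ 673; Total monthly debts = (680 + 2,740 + 1,220 + 860) = 5,500. DTI = 5,500/15,050 = 36.5% ≤ 40%
Loan-to-value = 459,300/516,000 = 89% — pass (95% max)
Row: 823 falls in 760+. Column: 89% falls in 88.01–95%. Rate = 9.35%.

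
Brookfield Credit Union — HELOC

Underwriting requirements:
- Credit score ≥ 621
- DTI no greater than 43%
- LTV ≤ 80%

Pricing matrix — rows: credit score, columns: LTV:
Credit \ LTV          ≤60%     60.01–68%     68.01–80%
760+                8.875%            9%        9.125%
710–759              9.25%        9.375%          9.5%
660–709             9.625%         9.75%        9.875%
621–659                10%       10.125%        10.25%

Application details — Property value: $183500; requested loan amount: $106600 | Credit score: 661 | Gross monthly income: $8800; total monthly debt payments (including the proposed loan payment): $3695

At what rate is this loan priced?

9.625%

Credit score 661 ≥ 621; DTI: 3,695 ÷ 8,800 = 42%, within the 43% cap
Loan-to-value = 106,600/183,500 = 58.1% — pass (80% max)
Score 661 is in the 660–709 band; LTV 58.1% is in the ≤60% band → 9.625%.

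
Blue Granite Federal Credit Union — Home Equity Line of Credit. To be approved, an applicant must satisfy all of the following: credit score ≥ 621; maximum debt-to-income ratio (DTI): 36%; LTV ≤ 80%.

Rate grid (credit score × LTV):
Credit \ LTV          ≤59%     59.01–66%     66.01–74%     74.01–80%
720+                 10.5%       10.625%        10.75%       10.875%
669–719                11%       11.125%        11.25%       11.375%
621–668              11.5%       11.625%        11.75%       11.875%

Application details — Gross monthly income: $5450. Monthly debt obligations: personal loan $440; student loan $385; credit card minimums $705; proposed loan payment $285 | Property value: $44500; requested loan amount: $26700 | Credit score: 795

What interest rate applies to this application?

Credit score 795 ≥ 621; Total monthly debts = (440 + 385 + 705 + 285) = 1,815. Debt-to-income = 1,815/5,450 = 33.3% — meets 36% limit
Loan-to-value = 26,700/44,500 = 60% — pass (80% max)
Row: 795 falls in 720+. Column: 60% falls in 59.01–66%. Rate = 10.625%.

10.625%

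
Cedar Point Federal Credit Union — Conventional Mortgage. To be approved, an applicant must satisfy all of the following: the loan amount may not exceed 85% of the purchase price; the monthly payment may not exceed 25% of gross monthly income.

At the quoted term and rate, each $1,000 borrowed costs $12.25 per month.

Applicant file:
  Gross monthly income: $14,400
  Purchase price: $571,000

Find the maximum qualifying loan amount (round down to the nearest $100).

Payment cap: 25% × $14,400 = $3,600/month.
At $12.25 per $1,000, that supports 3,600/12.25 × 1,000 ≈ $293,877 → $293,800.
LTV cap: 85% × $571,000 = $485,350 → $485,300.
Binding constraint: payment-to-income.

$293,800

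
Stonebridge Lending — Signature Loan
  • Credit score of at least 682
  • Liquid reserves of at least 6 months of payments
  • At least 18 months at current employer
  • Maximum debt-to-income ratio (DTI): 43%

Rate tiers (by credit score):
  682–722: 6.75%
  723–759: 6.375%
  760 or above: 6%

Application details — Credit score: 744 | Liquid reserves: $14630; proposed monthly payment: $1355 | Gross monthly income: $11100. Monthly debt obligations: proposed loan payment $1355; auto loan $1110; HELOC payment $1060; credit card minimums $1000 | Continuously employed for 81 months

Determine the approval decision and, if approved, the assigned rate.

Approved at 6.375%

Credit score 744 ≥ 682 (meets minimum)
Employment 81 ≥ 18 months
Total monthly debts = (1,355 + 1,110 + 1,060 + 1,000) = 4,525. DTI = 4,525/11,100 = 40.8% ≤ 43%
Reserves: 14,630 ÷ 1,355 = 10.8 months (meets 6-month minimum)
All requirements met. Score 744 falls in the 723–759 tier → 6.375%.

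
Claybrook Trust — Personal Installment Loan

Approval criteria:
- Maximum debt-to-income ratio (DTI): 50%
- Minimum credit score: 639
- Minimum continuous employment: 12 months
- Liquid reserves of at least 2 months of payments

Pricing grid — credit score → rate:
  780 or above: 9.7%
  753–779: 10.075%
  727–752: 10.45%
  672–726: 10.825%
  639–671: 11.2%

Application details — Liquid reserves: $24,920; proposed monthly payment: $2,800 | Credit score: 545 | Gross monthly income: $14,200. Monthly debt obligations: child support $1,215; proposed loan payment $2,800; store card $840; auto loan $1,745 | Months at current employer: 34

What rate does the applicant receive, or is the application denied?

Credit score 545 < 639 (below minimum)
Liquid reserves cover 24,920/2,800 = 8.9 months — ≥ 2 required
Total monthly debts = (1,215 + 2,800 + 840 + 1,745) = 6,600. DTI = 6,600/14,200 = 46.5% ≤ 50%
Employment 34 ≥ 12 months
Not all requirements met → denied.

Denied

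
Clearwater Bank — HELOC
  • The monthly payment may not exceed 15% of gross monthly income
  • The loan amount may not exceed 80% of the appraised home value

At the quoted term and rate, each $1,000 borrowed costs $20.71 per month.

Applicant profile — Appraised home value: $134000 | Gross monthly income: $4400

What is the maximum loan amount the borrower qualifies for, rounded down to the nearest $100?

$31,800

Payment cap: 15% × $4,400 = $660/month.
At $20.71 per $1,000, that supports 660/20.71 × 1,000 ≈ $31,868 → $31,800.
LTV cap: 80% × $134,000 = $107,200 → $107,200.
Binding constraint: payment-to-income.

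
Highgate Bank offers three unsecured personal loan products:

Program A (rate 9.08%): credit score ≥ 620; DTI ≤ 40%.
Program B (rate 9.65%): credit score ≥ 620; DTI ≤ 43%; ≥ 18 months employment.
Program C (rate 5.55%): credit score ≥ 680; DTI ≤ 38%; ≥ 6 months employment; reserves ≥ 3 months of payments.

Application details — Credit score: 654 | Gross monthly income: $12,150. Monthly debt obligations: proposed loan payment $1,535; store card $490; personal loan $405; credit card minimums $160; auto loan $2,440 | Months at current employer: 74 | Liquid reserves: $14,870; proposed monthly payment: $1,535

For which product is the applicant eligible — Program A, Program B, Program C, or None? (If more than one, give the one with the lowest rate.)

Total debts = (1,535 + 490 + 405 + 160 + 2,440) = 5,030; DTI = 5,030/12,150 = 41.4%.
Reserves = 14,870/1,535 = 9.7 months.
Program A: score 654 ≥ 620; DTI 41.4% > 40% → does not qualify.
Program B: score 654 ≥ 620; DTI 41.4% ≤ 43%; employment 74 ≥ 18 mo → qualifies.
Program C: score 654 < 680; DTI 41.4% > 38%; employment 74 ≥ 6 mo; reserves 9.7 ≥ 3 mo → does not qualify.

Program B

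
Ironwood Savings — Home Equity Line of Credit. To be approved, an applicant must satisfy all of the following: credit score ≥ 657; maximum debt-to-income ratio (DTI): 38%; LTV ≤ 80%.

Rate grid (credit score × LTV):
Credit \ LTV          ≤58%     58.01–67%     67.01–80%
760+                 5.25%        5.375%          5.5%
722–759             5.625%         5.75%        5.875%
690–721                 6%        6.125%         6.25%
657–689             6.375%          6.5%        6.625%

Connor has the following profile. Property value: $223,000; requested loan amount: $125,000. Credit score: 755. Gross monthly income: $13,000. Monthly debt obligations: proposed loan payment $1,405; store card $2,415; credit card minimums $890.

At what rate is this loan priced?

5.625%

Credit score 755 ≥ 657; Total monthly debts = (1,405 + 2,415 + 890) = 4,710. DTI: 4,710 ÷ 13,000 = 36.2%, within the 38% cap
Loan-to-value = 125,000/223,000 = 56.1% — pass (80% max)
Score 755 is in the 722–759 band; LTV 56.1% is in the ≤58% band → 5.625%.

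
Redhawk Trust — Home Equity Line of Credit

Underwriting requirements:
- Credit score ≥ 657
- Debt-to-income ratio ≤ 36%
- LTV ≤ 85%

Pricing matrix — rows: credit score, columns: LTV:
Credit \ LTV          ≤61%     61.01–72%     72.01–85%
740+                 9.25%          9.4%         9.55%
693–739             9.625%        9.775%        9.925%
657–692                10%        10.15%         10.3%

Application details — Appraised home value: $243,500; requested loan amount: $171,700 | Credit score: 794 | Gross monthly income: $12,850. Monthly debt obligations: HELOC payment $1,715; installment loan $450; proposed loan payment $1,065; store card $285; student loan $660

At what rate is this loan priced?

Credit score 794 ≥ 657; Total monthly debts = (1,715 + 450 + 1,065 + 285 + 660) = 4,175. DTI = 4,175/12,850 = 32.5% ≤ 36%
LTV = 171,700/243,500 = 70.5% ≤ 85%
Credit 794 → row 740+; LTV 70.5% → column 61.01–72%. Grid cell → 9.4%.

9.4%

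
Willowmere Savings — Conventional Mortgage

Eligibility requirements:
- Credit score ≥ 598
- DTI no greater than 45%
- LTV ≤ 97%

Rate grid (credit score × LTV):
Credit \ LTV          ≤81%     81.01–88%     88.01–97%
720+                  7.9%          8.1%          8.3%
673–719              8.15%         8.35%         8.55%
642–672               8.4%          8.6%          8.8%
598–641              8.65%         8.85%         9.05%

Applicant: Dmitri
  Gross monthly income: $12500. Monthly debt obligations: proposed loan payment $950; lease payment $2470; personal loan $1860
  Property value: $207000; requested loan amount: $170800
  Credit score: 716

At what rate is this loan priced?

Credit score 716 ≥ 598; Total monthly debts = (950 + 2,470 + 1,860) = 5,280. Debt-to-income = 5,280/12,500 = 42.2% — meets 45% limit
Loan-to-value = 170,800/207,000 = 82.5% — pass (97% max)
Credit 716 → row 673–719; LTV 82.5% → column 81.01–88%. Grid cell → 8.35%.

8.35%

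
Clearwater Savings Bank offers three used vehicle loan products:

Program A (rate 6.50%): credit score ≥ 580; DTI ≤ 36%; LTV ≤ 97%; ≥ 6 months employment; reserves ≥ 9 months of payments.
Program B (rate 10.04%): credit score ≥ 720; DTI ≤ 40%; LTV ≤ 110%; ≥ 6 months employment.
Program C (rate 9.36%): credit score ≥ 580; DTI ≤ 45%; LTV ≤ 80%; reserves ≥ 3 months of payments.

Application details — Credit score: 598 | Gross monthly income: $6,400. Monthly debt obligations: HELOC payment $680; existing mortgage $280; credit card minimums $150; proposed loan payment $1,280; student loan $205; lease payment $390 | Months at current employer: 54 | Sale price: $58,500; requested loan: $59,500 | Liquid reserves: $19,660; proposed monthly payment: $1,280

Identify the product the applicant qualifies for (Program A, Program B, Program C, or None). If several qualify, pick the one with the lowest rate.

Total debts = (680 + 280 + 150 + 1,280 + 205 + 390) = 2,985; DTI = 2,985/6,400 = 46.6%.
LTV = 59,500/58,500 = 101.7%.
Reserves = 19,660/1,280 = 15.4 months.
Program A: score 598 ≥ 580; DTI 46.6% > 36%; LTV 101.7% > 97%; employment 54 ≥ 6 mo; reserves 15.4 ≥ 9 mo → does not qualify.
Program B: score 598 < 720; DTI 46.6% > 40%; LTV 101.7% ≤ 110%; employment 54 ≥ 6 mo → does not qualify.
Program C: score 598 ≥ 580; DTI 46.6% > 45%; LTV 101.7% > 80%; reserves 15.4 ≥ 3 mo → does not qualify.

None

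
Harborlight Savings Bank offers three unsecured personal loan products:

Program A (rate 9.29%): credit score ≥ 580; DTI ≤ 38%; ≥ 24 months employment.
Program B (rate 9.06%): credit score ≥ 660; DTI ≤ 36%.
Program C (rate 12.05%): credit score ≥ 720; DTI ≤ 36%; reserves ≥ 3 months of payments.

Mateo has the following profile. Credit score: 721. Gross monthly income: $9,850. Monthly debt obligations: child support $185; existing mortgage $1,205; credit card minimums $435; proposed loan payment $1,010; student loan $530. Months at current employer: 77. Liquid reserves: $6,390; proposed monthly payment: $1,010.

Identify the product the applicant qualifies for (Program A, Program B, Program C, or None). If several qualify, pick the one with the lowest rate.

Total debts = (185 + 1,205 + 435 + 1,010 + 530) = 3,365; DTI = 3,365/9,850 = 34.2%.
Reserves = 6,390/1,010 = 6.3 months.
Program A: score 721 ≥ 580; DTI 34.2% ≤ 38%; employment 77 ≥ 24 mo → qualifies.
Program B: score 721 ≥ 660; DTI 34.2% ≤ 36% → qualifies.
Program C: score 721 ≥ 720; DTI 34.2% ≤ 36%; reserves 6.3 ≥ 3 mo → qualifies.
Qualifying: Program A, Program B, Program C. Lowest rate is 9.06% → Program B.

Program B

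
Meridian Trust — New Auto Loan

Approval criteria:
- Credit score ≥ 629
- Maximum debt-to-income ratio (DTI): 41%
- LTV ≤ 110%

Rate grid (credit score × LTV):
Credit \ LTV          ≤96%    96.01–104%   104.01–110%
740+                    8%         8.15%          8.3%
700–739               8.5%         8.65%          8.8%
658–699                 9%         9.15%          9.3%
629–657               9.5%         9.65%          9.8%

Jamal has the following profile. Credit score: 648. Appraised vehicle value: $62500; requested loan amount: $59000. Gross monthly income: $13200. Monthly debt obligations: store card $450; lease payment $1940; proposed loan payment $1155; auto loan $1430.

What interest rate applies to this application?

9.5%

Credit score 648 ≥ 629; Total monthly debts = (450 + 1,940 + 1,155 + 1,430) = 4,975. DTI = 4,975/13,200 = 37.7% ≤ 41%
LTV: 59,000 ÷ 62,500 = 94.4%, within 110% cap
Row: 648 falls in 629–657. Column: 94.4% falls in ≤96%. Rate = 9.5%.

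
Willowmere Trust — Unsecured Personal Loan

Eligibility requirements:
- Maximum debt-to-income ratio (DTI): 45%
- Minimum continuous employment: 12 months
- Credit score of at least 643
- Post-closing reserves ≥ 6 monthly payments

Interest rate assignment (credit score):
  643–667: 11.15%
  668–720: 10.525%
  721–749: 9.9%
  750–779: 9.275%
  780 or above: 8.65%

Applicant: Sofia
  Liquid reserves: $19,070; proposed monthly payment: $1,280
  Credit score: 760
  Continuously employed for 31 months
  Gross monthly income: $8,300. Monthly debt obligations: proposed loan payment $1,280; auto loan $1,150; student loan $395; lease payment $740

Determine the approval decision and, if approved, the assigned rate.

Credit score 760 ≥ 643 (meets minimum)
Employment 31 ≥ 12 months
Total monthly debts = (1,280 + 1,150 + 395 + 740) = 3,565. DTI: 3,565 ÷ 8,300 = 43%, within the 45% cap
Reserves: 19,070 ÷ 1,280 = 14.9 months (meets 6-month minimum)
All requirements met. Score 760 falls in the 750–779 tier → 9.275%.

Approved at 9.275%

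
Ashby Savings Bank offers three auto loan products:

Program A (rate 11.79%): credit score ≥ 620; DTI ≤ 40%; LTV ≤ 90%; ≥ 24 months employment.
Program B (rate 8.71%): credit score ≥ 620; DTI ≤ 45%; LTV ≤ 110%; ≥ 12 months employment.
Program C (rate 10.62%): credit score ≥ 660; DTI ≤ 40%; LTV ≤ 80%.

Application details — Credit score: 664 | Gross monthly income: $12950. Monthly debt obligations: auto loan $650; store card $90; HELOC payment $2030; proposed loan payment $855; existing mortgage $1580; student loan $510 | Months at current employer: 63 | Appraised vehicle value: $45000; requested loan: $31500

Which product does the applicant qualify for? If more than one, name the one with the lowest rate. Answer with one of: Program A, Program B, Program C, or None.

Program B

Total debts = (650 + 90 + 2,030 + 855 + 1,580 + 510) = 5,715; DTI = 5,715/12,950 = 44.1%.
LTV = 31,500/45,000 = 70%.
Program A: score 664 ≥ 620; DTI 44.1% > 40%; LTV 70% ≤ 90%; employment 63 ≥ 24 mo → does not qualify.
Program B: score 664 ≥ 620; DTI 44.1% ≤ 45%; LTV 70% ≤ 110%; employment 63 ≥ 12 mo → qualifies.
Program C: score 664 ≥ 660; DTI 44.1% > 40%; LTV 70% ≤ 80% → does not qualify.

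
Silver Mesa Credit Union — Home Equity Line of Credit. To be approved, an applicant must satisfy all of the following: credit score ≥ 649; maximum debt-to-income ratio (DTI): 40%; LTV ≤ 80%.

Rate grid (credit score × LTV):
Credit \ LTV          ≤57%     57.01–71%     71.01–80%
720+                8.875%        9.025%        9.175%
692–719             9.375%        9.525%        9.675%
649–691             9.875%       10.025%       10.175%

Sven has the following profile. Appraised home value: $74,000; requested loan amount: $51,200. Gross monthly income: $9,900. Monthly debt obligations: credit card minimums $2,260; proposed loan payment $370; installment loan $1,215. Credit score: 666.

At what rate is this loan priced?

10.025%

Credit score 666 ≥ 649; Total monthly debts = (2,260 + 370 + 1,215) = 3,845. DTI: 3,845 ÷ 9,900 = 38.8%, within the 40% cap
LTV = 51,200/74,000 = 69.2% ≤ 80%
Score 666 is in the 649–691 band; LTV 69.2% is in the 57.01–71% band → 10.025%.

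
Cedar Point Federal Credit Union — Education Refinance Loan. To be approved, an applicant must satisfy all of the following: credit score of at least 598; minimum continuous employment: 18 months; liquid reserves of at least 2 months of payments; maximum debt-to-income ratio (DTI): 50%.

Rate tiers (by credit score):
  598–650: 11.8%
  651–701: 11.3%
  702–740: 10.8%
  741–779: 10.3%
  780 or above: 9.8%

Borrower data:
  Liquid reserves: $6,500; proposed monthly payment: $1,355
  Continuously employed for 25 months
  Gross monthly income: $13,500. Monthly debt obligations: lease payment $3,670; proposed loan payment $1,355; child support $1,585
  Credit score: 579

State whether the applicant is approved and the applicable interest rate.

Denied

Credit score 579 < 598 (below minimum)
Employment 25 ≥ 18 months
Liquid reserves cover 6,500/1,355 = 4.8 months — ≥ 2 required
Total monthly debts = (3,670 + 1,355 + 1,585) = 6,610. DTI: 6,610 ÷ 13,500 = 49%, within the 50% cap
Not all requirements met → denied.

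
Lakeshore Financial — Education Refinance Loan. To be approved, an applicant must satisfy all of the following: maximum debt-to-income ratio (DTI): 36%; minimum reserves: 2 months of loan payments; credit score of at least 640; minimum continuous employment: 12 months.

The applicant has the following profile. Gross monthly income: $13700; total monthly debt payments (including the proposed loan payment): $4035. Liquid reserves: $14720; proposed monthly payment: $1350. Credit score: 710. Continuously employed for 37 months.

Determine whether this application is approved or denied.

DTI: 4,035 ÷ 13,700 = 29.5%, within the 36% cap
Liquid reserves cover 14,720/1,350 = 10.9 months — ≥ 2 required
Credit score 710 ≥ 640 (meets)
Employment 37 ≥ 12 months
All criteria satisfied.

Approved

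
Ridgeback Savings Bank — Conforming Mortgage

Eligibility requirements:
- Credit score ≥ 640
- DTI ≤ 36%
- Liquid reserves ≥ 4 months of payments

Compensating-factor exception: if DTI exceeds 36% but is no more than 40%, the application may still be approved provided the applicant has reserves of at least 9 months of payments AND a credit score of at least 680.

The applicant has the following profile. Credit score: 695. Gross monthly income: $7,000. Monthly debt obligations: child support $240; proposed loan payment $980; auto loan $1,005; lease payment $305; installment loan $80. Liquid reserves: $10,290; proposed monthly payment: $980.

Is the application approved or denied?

Approved

Credit score 695 ≥ 640 (meets base)
Total debts = (240 + 980 + 1,005 + 305 + 80) = 2,610. DTI: 2,610 ÷ 7,000 = 37.3%, over the 36% base limit.
Reserves = 10,290/980 = 10.5 months ≥ 4
37.3% falls in the override range (36%–40%), so the compensating-factor test applies.
Reserves 10.5 ≥ 9 months; credit score 695 ≥ 680.
Both override conditions satisfied; DTI exception granted.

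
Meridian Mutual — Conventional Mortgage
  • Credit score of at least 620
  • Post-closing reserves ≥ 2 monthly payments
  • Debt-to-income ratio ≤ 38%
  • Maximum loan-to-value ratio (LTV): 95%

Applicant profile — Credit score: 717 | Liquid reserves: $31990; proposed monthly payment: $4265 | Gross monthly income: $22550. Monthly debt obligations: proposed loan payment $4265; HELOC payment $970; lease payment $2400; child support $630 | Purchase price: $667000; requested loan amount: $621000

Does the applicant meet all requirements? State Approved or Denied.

Approved

Credit score 717 ≥ 620 (meets)
Liquid reserves cover 31,990/4,265 = 7.5 months — ≥ 2 required
Total monthly debts = (4,265 + 970 + 2,400 + 630) = 8,265. Debt-to-income = 8,265/22,550 = 36.7% — meets 38% limit
Loan-to-value = 621,000/667,000 = 93.1% — pass (95% max)
All criteria satisfied.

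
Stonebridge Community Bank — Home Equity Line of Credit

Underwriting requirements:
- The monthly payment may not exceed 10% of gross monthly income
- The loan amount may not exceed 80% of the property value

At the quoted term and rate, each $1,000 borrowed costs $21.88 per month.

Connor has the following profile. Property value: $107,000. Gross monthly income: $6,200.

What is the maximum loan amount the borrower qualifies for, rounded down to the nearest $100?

Payment cap: 10% × $6,200 = $620/month.
At $21.88 per $1,000, that supports 620/21.88 × 1,000 ≈ $28,336 → $28,300.
LTV cap: 80% × $107,000 = $85,600 → $85,600.
Binding constraint: payment-to-income.

$28,300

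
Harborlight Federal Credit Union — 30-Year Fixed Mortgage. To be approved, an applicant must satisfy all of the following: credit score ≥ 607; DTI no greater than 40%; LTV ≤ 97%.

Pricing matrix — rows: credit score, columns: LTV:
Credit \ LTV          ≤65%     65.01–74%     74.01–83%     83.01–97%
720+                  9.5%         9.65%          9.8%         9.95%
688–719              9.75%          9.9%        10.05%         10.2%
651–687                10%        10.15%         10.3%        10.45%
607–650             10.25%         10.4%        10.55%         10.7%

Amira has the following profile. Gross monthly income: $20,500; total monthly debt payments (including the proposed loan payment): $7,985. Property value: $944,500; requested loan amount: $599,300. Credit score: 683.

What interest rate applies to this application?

Credit score 683 ≥ 607; DTI: 7,985 ÷ 20,500 = 39%, within the 40% cap
LTV = 599,300/944,500 = 63.5% ≤ 97%
Row: 683 falls in 651–687. Column: 63.5% falls in ≤65%. Rate = 10%.

10%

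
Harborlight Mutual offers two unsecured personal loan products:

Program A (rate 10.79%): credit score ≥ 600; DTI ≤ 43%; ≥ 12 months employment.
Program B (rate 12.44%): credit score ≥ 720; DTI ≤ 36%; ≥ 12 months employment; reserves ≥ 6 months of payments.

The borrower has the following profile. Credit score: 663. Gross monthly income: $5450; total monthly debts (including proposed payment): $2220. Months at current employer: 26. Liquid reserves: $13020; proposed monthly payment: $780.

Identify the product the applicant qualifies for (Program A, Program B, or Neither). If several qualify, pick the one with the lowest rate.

Program A

DTI = 2,220/5,450 = 40.7%.
Reserves = 13,020/780 = 16.7 months.
Program A: score 663 ≥ 600; DTI 40.7% ≤ 43%; employment 26 ≥ 12 mo → qualifies.
Program B: score 663 < 720; DTI 40.7% > 36%; employment 26 ≥ 12 mo; reserves 16.7 ≥ 6 mo → does not qualify.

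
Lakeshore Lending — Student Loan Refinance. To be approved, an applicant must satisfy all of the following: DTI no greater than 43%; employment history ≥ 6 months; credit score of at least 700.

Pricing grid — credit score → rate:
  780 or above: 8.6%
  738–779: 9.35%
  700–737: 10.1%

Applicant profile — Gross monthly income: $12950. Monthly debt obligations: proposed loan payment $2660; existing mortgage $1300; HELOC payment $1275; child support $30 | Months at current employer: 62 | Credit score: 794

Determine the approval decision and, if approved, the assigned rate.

Approved at 8.6%

Credit score 794 ≥ 700 (meets minimum)
Total monthly debts = (2,660 + 1,300 + 1,275 + 30) = 5,265. DTI: 5,265 ÷ 12,950 = 40.7%, within the 43% cap
Employment 62 ≥ 6 months
All requirements met. Score 794 falls in the 780 or above tier → 8.6%.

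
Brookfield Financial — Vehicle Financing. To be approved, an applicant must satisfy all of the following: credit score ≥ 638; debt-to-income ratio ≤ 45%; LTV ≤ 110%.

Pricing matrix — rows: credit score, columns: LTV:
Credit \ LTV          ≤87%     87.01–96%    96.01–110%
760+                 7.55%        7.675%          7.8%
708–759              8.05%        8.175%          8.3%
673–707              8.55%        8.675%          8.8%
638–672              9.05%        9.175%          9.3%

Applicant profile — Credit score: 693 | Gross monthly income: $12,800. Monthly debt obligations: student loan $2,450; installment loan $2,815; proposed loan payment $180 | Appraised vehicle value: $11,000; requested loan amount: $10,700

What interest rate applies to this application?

8.8%

Credit score 693 ≥ 638; Total monthly debts = (2,450 + 2,815 + 180) = 5,445. DTI: 5,445 ÷ 12,800 = 42.5%, within the 45% cap
LTV: 10,700 ÷ 11,000 = 97.3%, within 110% cap
Score 693 is in the 673–707 band; LTV 97.3% is in the 96.01–110% band → 8.8%.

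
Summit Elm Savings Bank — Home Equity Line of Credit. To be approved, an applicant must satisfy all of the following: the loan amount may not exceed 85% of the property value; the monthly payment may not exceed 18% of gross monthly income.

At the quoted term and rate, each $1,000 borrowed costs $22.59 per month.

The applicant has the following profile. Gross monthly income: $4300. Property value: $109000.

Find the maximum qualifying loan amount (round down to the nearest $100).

$34,200

Payment cap: 18% × $4,300 = $774/month.
At $22.59 per $1,000, that supports 774/22.59 × 1,000 ≈ $34,262 → $34,200.
LTV cap: 85% × $109,000 = $92,650 → $92,600.
Binding constraint: payment-to-income.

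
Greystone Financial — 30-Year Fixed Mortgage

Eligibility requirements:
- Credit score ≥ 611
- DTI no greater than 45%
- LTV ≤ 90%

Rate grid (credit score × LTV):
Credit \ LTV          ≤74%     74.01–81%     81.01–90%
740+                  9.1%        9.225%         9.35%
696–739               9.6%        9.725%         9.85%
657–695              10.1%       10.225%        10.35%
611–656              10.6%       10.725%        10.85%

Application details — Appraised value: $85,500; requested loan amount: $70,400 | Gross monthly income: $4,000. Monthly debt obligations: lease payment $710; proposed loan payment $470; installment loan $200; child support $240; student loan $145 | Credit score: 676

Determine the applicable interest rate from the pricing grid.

10.35%

Credit score 676 ≥ 611; Total monthly debts = (710 + 470 + 200 + 240 + 145) = 1,765. DTI = 1,765/4,000 = 44.1% ≤ 45%
LTV = 70,400/85,500 = 82.3% ≤ 90%
Row: 676 falls in 657–695. Column: 82.3% falls in 81.01–90%. Rate = 10.35%.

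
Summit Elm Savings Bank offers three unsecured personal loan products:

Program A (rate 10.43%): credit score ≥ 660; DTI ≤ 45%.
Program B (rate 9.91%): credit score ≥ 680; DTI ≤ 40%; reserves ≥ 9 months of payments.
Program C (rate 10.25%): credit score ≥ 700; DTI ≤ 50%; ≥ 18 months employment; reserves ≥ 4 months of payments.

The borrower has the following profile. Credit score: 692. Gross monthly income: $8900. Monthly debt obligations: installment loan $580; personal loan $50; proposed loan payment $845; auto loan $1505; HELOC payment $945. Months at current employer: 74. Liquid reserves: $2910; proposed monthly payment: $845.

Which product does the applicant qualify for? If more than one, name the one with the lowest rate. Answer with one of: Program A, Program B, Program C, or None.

Program A

Total debts = (580 + 50 + 845 + 1,505 + 945) = 3,925; DTI = 3,925/8,900 = 44.1%.
Reserves = 2,910/845 = 3.4 months.
Program A: score 692 ≥ 660; DTI 44.1% ≤ 45% → qualifies.
Program B: score 692 ≥ 680; DTI 44.1% > 40%; reserves 3.4 < 9 mo → does not qualify.
Program C: score 692 < 700; DTI 44.1% ≤ 50%; employment 74 ≥ 18 mo; reserves 3.4 < 4 mo → does not qualify.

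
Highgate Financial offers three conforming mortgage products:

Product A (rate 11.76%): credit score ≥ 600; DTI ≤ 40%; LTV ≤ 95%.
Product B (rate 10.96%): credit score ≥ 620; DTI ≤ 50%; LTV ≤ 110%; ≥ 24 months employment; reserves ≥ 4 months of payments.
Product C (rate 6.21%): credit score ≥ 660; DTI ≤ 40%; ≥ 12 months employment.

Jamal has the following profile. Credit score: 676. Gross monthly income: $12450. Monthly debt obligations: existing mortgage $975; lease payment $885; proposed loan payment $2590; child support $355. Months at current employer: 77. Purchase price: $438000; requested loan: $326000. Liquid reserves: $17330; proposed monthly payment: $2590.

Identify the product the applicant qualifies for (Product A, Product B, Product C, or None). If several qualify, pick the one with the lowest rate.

Total debts = (975 + 885 + 2,590 + 355) = 4,805; DTI = 4,805/12,450 = 38.6%.
LTV = 326,000/438,000 = 74.4%.
Reserves = 17,330/2,590 = 6.7 months.
Product A: score 676 ≥ 600; DTI 38.6% ≤ 40%; LTV 74.4% ≤ 95% → qualifies.
Product B: score 676 ≥ 620; DTI 38.6% ≤ 50%; LTV 74.4% ≤ 110%; employment 77 ≥ 24 mo; reserves 6.7 ≥ 4 mo → qualifies.
Product C: score 676 ≥ 660; DTI 38.6% ≤ 40%; employment 77 ≥ 12 mo → qualifies.
Qualifying: Product A, Product B, Product C. Lowest rate is 6.21% → Product C.

Product C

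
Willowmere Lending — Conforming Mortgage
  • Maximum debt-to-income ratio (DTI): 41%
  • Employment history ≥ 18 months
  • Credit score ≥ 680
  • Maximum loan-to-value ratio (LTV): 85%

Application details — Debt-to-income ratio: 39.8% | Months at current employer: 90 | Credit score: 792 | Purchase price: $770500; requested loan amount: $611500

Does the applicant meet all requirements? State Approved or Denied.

Approved

DTI 39.8% ≤ 41%
Employment 90 ≥ 18 months
Credit score 792 ≥ 680 (meets)
LTV: 611,500 ÷ 770,500 = 79.4%, within 85% cap
All criteria satisfied.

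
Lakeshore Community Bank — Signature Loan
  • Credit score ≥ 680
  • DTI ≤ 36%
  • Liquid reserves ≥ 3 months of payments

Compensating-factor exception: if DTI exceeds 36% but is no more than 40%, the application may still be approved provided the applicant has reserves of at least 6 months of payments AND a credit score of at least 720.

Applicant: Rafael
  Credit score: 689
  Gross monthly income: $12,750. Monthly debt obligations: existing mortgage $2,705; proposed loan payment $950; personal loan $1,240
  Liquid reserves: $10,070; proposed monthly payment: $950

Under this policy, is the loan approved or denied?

Credit score 689 ≥ 680 (meets base)
Total debts = (2,705 + 950 + 1,240) = 4,895. DTI = 4,895/12,750 = 38.4% > 36% — standard DTI limit exceeded.
Reserves: 10,070 ÷ 950 = 10.6 months (meets 3-month minimum)
DTI 38.4% is within the 36%–40% exception band; checking compensating factors.
Reserves 10.6 ≥ 6 months; credit score 689 < 720.
Override conditions not both satisfied; exception does not apply.

Denied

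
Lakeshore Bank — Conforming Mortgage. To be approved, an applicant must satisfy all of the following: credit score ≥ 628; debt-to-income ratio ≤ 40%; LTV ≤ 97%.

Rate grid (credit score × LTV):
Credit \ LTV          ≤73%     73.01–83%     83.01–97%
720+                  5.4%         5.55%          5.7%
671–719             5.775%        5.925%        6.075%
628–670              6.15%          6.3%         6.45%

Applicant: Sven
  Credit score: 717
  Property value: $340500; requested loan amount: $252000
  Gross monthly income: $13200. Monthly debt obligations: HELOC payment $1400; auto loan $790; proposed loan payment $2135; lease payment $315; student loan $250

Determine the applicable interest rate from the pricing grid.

5.925%

Credit score 717 ≥ 628; Total monthly debts = (1,400 + 790 + 2,135 + 315 + 250) = 4,890. DTI = 4,890/13,200 = 37% ≤ 40%
Loan-to-value = 252,000/340,500 = 74% — pass (97% max)
Credit 717 → row 671–719; LTV 74% → column 73.01–83%. Grid cell → 5.925%.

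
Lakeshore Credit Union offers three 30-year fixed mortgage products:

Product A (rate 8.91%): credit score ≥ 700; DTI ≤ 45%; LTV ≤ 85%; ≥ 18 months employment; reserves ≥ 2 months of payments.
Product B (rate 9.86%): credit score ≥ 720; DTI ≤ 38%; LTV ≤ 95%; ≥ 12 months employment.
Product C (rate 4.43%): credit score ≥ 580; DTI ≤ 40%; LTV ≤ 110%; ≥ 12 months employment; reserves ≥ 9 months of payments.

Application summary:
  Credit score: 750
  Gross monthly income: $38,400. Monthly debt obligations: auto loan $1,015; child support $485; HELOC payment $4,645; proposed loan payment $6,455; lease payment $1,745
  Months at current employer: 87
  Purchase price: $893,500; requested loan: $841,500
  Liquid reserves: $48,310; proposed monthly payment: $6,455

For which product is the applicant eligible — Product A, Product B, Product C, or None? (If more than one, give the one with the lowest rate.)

Total debts = (1,015 + 485 + 4,645 + 6,455 + 1,745) = 14,345; DTI = 14,345/38,400 = 37.4%.
LTV = 841,500/893,500 = 94.2%.
Reserves = 48,310/6,455 = 7.5 months.
Product A: score 750 ≥ 700; DTI 37.4% ≤ 45%; LTV 94.2% > 85%; employment 87 ≥ 18 mo; reserves 7.5 ≥ 2 mo → does not qualify.
Product B: score 750 ≥ 720; DTI 37.4% ≤ 38%; LTV 94.2% ≤ 95%; employment 87 ≥ 12 mo → qualifies.
Product C: score 750 ≥ 580; DTI 37.4% ≤ 40%; LTV 94.2% ≤ 110%; employment 87 ≥ 12 mo; reserves 7.5 < 9 mo → does not qualify.

Product B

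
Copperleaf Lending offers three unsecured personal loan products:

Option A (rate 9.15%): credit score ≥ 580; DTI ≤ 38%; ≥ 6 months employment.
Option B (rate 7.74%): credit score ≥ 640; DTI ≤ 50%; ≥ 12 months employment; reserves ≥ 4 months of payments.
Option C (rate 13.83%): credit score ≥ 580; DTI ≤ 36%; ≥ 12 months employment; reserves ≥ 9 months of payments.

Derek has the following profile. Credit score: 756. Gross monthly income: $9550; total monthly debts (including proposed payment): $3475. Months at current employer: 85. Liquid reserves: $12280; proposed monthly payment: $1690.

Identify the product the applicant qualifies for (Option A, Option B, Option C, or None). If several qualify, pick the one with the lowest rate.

Option B

DTI = 3,475/9,550 = 36.4%.
Reserves = 12,280/1,690 = 7.3 months.
Option A: score 756 ≥ 580; DTI 36.4% ≤ 38%; employment 85 ≥ 6 mo → qualifies.
Option B: score 756 ≥ 640; DTI 36.4% ≤ 50%; employment 85 ≥ 12 mo; reserves 7.3 ≥ 4 mo → qualifies.
Option C: score 756 ≥ 580; DTI 36.4% > 36%; employment 85 ≥ 12 mo; reserves 7.3 < 9 mo → does not qualify.
Qualifying: Option A, Option B. Lowest rate is 7.74% → Option B.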